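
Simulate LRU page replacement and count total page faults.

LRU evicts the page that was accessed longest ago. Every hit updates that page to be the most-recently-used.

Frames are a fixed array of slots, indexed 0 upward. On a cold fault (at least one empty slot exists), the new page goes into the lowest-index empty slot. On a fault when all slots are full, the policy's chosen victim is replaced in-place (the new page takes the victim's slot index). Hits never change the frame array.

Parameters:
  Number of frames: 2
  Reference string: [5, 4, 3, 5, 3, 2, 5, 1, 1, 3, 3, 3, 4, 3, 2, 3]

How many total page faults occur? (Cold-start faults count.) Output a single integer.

Answer: 10

Derivation:
Step 0: ref 5 → FAULT, frames=[5,-]
Step 1: ref 4 → FAULT, frames=[5,4]
Step 2: ref 3 → FAULT (evict 5), frames=[3,4]
Step 3: ref 5 → FAULT (evict 4), frames=[3,5]
Step 4: ref 3 → HIT, frames=[3,5]
Step 5: ref 2 → FAULT (evict 5), frames=[3,2]
Step 6: ref 5 → FAULT (evict 3), frames=[5,2]
Step 7: ref 1 → FAULT (evict 2), frames=[5,1]
Step 8: ref 1 → HIT, frames=[5,1]
Step 9: ref 3 → FAULT (evict 5), frames=[3,1]
Step 10: ref 3 → HIT, frames=[3,1]
Step 11: ref 3 → HIT, frames=[3,1]
Step 12: ref 4 → FAULT (evict 1), frames=[3,4]
Step 13: ref 3 → HIT, frames=[3,4]
Step 14: ref 2 → FAULT (evict 4), frames=[3,2]
Step 15: ref 3 → HIT, frames=[3,2]
Total faults: 10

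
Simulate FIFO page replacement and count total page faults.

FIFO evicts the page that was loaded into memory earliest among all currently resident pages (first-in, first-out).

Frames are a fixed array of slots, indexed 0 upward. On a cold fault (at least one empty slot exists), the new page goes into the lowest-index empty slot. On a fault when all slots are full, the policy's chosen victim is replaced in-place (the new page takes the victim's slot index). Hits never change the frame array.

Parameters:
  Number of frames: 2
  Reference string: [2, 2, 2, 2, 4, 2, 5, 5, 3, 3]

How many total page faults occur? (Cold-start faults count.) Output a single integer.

Step 0: ref 2 → FAULT, frames=[2,-]
Step 1: ref 2 → HIT, frames=[2,-]
Step 2: ref 2 → HIT, frames=[2,-]
Step 3: ref 2 → HIT, frames=[2,-]
Step 4: ref 4 → FAULT, frames=[2,4]
Step 5: ref 2 → HIT, frames=[2,4]
Step 6: ref 5 → FAULT (evict 2), frames=[5,4]
Step 7: ref 5 → HIT, frames=[5,4]
Step 8: ref 3 → FAULT (evict 4), frames=[5,3]
Step 9: ref 3 → HIT, frames=[5,3]
Total faults: 4

Answer: 4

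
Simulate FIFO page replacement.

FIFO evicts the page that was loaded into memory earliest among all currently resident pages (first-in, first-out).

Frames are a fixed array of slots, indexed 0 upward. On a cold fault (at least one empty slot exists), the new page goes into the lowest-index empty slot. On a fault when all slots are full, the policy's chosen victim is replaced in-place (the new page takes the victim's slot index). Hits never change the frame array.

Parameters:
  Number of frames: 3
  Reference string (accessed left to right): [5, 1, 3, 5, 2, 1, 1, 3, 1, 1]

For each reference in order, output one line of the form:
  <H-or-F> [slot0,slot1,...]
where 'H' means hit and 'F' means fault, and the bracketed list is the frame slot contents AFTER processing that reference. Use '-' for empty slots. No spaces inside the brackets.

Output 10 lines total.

F [5,-,-]
F [5,1,-]
F [5,1,3]
H [5,1,3]
F [2,1,3]
H [2,1,3]
H [2,1,3]
H [2,1,3]
H [2,1,3]
H [2,1,3]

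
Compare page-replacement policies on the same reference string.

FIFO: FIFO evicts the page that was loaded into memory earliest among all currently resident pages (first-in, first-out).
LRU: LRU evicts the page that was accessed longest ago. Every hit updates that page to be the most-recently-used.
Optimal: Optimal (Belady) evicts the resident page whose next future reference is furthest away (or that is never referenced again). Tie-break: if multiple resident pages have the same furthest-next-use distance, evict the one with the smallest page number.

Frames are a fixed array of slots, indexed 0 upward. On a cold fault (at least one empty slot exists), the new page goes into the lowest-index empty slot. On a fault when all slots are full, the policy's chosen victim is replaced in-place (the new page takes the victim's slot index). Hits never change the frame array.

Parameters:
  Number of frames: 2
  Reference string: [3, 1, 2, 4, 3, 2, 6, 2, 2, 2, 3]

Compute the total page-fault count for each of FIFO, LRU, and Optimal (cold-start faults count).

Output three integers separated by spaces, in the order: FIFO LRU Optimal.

--- FIFO ---
  step 0: ref 3 -> FAULT, frames=[3,-] (faults so far: 1)
  step 1: ref 1 -> FAULT, frames=[3,1] (faults so far: 2)
  step 2: ref 2 -> FAULT, evict 3, frames=[2,1] (faults so far: 3)
  step 3: ref 4 -> FAULT, evict 1, frames=[2,4] (faults so far: 4)
  step 4: ref 3 -> FAULT, evict 2, frames=[3,4] (faults so far: 5)
  step 5: ref 2 -> FAULT, evict 4, frames=[3,2] (faults so far: 6)
  step 6: ref 6 -> FAULT, evict 3, frames=[6,2] (faults so far: 7)
  step 7: ref 2 -> HIT, frames=[6,2] (faults so far: 7)
  step 8: ref 2 -> HIT, frames=[6,2] (faults so far: 7)
  step 9: ref 2 -> HIT, frames=[6,2] (faults so far: 7)
  step 10: ref 3 -> FAULT, evict 2, frames=[6,3] (faults so far: 8)
  FIFO total faults: 8
--- LRU ---
  step 0: ref 3 -> FAULT, frames=[3,-] (faults so far: 1)
  step 1: ref 1 -> FAULT, frames=[3,1] (faults so far: 2)
  step 2: ref 2 -> FAULT, evict 3, frames=[2,1] (faults so far: 3)
  step 3: ref 4 -> FAULT, evict 1, frames=[2,4] (faults so far: 4)
  step 4: ref 3 -> FAULT, evict 2, frames=[3,4] (faults so far: 5)
  step 5: ref 2 -> FAULT, evict 4, frames=[3,2] (faults so far: 6)
  step 6: ref 6 -> FAULT, evict 3, frames=[6,2] (faults so far: 7)
  step 7: ref 2 -> HIT, frames=[6,2] (faults so far: 7)
  step 8: ref 2 -> HIT, frames=[6,2] (faults so far: 7)
  step 9: ref 2 -> HIT, frames=[6,2] (faults so far: 7)
  step 10: ref 3 -> FAULT, evict 6, frames=[3,2] (faults so far: 8)
  LRU total faults: 8
--- Optimal ---
  step 0: ref 3 -> FAULT, frames=[3,-] (faults so far: 1)
  step 1: ref 1 -> FAULT, frames=[3,1] (faults so far: 2)
  step 2: ref 2 -> FAULT, evict 1, frames=[3,2] (faults so far: 3)
  step 3: ref 4 -> FAULT, evict 2, frames=[3,4] (faults so far: 4)
  step 4: ref 3 -> HIT, frames=[3,4] (faults so far: 4)
  step 5: ref 2 -> FAULT, evict 4, frames=[3,2] (faults so far: 5)
  step 6: ref 6 -> FAULT, evict 3, frames=[6,2] (faults so far: 6)
  step 7: ref 2 -> HIT, frames=[6,2] (faults so far: 6)
  step 8: ref 2 -> HIT, frames=[6,2] (faults so far: 6)
  step 9: ref 2 -> HIT, frames=[6,2] (faults so far: 6)
  step 10: ref 3 -> FAULT, evict 2, frames=[6,3] (faults so far: 7)
  Optimal total faults: 7

Answer: 8 8 7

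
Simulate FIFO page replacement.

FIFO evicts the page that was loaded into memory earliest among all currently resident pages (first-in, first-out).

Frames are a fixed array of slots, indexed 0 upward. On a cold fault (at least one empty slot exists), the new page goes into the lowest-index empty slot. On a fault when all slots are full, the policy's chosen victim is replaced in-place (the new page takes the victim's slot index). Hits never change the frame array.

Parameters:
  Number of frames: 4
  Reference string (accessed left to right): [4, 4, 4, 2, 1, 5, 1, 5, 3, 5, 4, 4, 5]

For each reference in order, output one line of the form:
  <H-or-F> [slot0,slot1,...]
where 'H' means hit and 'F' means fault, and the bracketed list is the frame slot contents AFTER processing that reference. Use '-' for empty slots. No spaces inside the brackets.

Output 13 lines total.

F [4,-,-,-]
H [4,-,-,-]
H [4,-,-,-]
F [4,2,-,-]
F [4,2,1,-]
F [4,2,1,5]
H [4,2,1,5]
H [4,2,1,5]
F [3,2,1,5]
H [3,2,1,5]
F [3,4,1,5]
H [3,4,1,5]
H [3,4,1,5]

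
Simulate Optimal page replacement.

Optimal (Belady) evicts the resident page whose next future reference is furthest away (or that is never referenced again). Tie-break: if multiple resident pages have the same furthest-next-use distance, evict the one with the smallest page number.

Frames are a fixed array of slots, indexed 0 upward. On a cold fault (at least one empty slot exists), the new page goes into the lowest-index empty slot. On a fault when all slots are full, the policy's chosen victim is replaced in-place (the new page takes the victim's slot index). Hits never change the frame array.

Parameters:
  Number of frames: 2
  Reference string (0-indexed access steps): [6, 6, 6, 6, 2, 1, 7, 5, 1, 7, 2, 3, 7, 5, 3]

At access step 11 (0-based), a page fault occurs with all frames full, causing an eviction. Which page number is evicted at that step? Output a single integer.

Answer: 2

Derivation:
Step 0: ref 6 -> FAULT, frames=[6,-]
Step 1: ref 6 -> HIT, frames=[6,-]
Step 2: ref 6 -> HIT, frames=[6,-]
Step 3: ref 6 -> HIT, frames=[6,-]
Step 4: ref 2 -> FAULT, frames=[6,2]
Step 5: ref 1 -> FAULT, evict 6, frames=[1,2]
Step 6: ref 7 -> FAULT, evict 2, frames=[1,7]
Step 7: ref 5 -> FAULT, evict 7, frames=[1,5]
Step 8: ref 1 -> HIT, frames=[1,5]
Step 9: ref 7 -> FAULT, evict 1, frames=[7,5]
Step 10: ref 2 -> FAULT, evict 5, frames=[7,2]
Step 11: ref 3 -> FAULT, evict 2, frames=[7,3]
At step 11: evicted page 2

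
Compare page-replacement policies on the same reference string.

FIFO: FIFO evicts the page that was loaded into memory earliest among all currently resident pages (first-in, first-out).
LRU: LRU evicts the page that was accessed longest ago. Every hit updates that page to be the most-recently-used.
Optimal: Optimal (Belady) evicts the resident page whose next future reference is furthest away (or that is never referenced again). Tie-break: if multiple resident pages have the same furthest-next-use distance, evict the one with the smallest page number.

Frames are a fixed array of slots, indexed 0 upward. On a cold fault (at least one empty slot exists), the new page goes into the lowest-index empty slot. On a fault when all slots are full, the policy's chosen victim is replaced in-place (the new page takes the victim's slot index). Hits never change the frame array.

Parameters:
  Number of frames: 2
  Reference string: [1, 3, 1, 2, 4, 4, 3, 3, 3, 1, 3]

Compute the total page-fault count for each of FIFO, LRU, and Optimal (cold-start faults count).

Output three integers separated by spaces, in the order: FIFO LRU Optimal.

Answer: 6 6 5

Derivation:
--- FIFO ---
  step 0: ref 1 -> FAULT, frames=[1,-] (faults so far: 1)
  step 1: ref 3 -> FAULT, frames=[1,3] (faults so far: 2)
  step 2: ref 1 -> HIT, frames=[1,3] (faults so far: 2)
  step 3: ref 2 -> FAULT, evict 1, frames=[2,3] (faults so far: 3)
  step 4: ref 4 -> FAULT, evict 3, frames=[2,4] (faults so far: 4)
  step 5: ref 4 -> HIT, frames=[2,4] (faults so far: 4)
  step 6: ref 3 -> FAULT, evict 2, frames=[3,4] (faults so far: 5)
  step 7: ref 3 -> HIT, frames=[3,4] (faults so far: 5)
  step 8: ref 3 -> HIT, frames=[3,4] (faults so far: 5)
  step 9: ref 1 -> FAULT, evict 4, frames=[3,1] (faults so far: 6)
  step 10: ref 3 -> HIT, frames=[3,1] (faults so far: 6)
  FIFO total faults: 6
--- LRU ---
  step 0: ref 1 -> FAULT, frames=[1,-] (faults so far: 1)
  step 1: ref 3 -> FAULT, frames=[1,3] (faults so far: 2)
  step 2: ref 1 -> HIT, frames=[1,3] (faults so far: 2)
  step 3: ref 2 -> FAULT, evict 3, frames=[1,2] (faults so far: 3)
  step 4: ref 4 -> FAULT, evict 1, frames=[4,2] (faults so far: 4)
  step 5: ref 4 -> HIT, frames=[4,2] (faults so far: 4)
  step 6: ref 3 -> FAULT, evict 2, frames=[4,3] (faults so far: 5)
  step 7: ref 3 -> HIT, frames=[4,3] (faults so far: 5)
  step 8: ref 3 -> HIT, frames=[4,3] (faults so far: 5)
  step 9: ref 1 -> FAULT, evict 4, frames=[1,3] (faults so far: 6)
  step 10: ref 3 -> HIT, frames=[1,3] (faults so far: 6)
  LRU total faults: 6
--- Optimal ---
  step 0: ref 1 -> FAULT, frames=[1,-] (faults so far: 1)
  step 1: ref 3 -> FAULT, frames=[1,3] (faults so far: 2)
  step 2: ref 1 -> HIT, frames=[1,3] (faults so far: 2)
  step 3: ref 2 -> FAULT, evict 1, frames=[2,3] (faults so far: 3)
  step 4: ref 4 -> FAULT, evict 2, frames=[4,3] (faults so far: 4)
  step 5: ref 4 -> HIT, frames=[4,3] (faults so far: 4)
  step 6: ref 3 -> HIT, frames=[4,3] (faults so far: 4)
  step 7: ref 3 -> HIT, frames=[4,3] (faults so far: 4)
  step 8: ref 3 -> HIT, frames=[4,3] (faults so far: 4)
  step 9: ref 1 -> FAULT, evict 4, frames=[1,3] (faults so far: 5)
  step 10: ref 3 -> HIT, frames=[1,3] (faults so far: 5)
  Optimal total faults: 5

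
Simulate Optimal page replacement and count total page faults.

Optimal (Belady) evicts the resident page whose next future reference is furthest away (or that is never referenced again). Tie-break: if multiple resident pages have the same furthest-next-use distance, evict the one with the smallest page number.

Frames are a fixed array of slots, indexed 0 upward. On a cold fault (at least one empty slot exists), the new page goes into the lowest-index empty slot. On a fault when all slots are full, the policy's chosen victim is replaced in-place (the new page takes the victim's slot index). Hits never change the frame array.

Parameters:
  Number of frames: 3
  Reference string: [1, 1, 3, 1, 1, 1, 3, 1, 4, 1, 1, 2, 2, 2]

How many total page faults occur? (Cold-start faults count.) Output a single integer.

Step 0: ref 1 → FAULT, frames=[1,-,-]
Step 1: ref 1 → HIT, frames=[1,-,-]
Step 2: ref 3 → FAULT, frames=[1,3,-]
Step 3: ref 1 → HIT, frames=[1,3,-]
Step 4: ref 1 → HIT, frames=[1,3,-]
Step 5: ref 1 → HIT, frames=[1,3,-]
Step 6: ref 3 → HIT, frames=[1,3,-]
Step 7: ref 1 → HIT, frames=[1,3,-]
Step 8: ref 4 → FAULT, frames=[1,3,4]
Step 9: ref 1 → HIT, frames=[1,3,4]
Step 10: ref 1 → HIT, frames=[1,3,4]
Step 11: ref 2 → FAULT (evict 1), frames=[2,3,4]
Step 12: ref 2 → HIT, frames=[2,3,4]
Step 13: ref 2 → HIT, frames=[2,3,4]
Total faults: 4

Answer: 4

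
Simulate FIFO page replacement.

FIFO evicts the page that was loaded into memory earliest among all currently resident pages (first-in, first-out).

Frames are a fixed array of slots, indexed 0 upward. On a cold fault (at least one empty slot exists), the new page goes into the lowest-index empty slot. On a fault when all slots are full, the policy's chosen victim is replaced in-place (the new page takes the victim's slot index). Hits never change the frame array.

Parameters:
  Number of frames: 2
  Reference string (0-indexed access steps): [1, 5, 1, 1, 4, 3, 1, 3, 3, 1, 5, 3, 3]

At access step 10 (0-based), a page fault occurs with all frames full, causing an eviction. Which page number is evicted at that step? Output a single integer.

Answer: 3

Derivation:
Step 0: ref 1 -> FAULT, frames=[1,-]
Step 1: ref 5 -> FAULT, frames=[1,5]
Step 2: ref 1 -> HIT, frames=[1,5]
Step 3: ref 1 -> HIT, frames=[1,5]
Step 4: ref 4 -> FAULT, evict 1, frames=[4,5]
Step 5: ref 3 -> FAULT, evict 5, frames=[4,3]
Step 6: ref 1 -> FAULT, evict 4, frames=[1,3]
Step 7: ref 3 -> HIT, frames=[1,3]
Step 8: ref 3 -> HIT, frames=[1,3]
Step 9: ref 1 -> HIT, frames=[1,3]
Step 10: ref 5 -> FAULT, evict 3, frames=[1,5]
At step 10: evicted page 3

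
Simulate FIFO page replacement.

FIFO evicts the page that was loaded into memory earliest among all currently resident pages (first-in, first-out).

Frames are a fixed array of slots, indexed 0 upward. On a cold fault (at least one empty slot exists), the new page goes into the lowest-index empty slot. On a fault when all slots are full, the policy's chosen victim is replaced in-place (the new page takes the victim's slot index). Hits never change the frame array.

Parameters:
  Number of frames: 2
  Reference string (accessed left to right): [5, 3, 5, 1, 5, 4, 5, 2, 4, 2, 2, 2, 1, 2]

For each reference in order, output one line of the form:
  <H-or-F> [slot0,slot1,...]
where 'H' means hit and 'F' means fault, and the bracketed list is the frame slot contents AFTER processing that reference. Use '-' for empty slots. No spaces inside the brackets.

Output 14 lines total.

F [5,-]
F [5,3]
H [5,3]
F [1,3]
F [1,5]
F [4,5]
H [4,5]
F [4,2]
H [4,2]
H [4,2]
H [4,2]
H [4,2]
F [1,2]
H [1,2]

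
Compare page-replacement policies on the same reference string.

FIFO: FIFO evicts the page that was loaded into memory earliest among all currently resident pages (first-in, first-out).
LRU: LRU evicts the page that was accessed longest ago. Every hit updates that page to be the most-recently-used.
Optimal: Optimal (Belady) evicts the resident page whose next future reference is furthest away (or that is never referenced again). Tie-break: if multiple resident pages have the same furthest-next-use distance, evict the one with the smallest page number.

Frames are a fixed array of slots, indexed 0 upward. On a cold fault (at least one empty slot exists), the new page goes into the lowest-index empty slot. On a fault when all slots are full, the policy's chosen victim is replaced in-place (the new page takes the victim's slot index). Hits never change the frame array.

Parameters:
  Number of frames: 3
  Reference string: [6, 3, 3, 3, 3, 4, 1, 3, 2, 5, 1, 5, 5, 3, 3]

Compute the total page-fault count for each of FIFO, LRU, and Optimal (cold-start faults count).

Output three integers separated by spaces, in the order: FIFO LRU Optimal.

--- FIFO ---
  step 0: ref 6 -> FAULT, frames=[6,-,-] (faults so far: 1)
  step 1: ref 3 -> FAULT, frames=[6,3,-] (faults so far: 2)
  step 2: ref 3 -> HIT, frames=[6,3,-] (faults so far: 2)
  step 3: ref 3 -> HIT, frames=[6,3,-] (faults so far: 2)
  step 4: ref 3 -> HIT, frames=[6,3,-] (faults so far: 2)
  step 5: ref 4 -> FAULT, frames=[6,3,4] (faults so far: 3)
  step 6: ref 1 -> FAULT, evict 6, frames=[1,3,4] (faults so far: 4)
  step 7: ref 3 -> HIT, frames=[1,3,4] (faults so far: 4)
  step 8: ref 2 -> FAULT, evict 3, frames=[1,2,4] (faults so far: 5)
  step 9: ref 5 -> FAULT, evict 4, frames=[1,2,5] (faults so far: 6)
  step 10: ref 1 -> HIT, frames=[1,2,5] (faults so far: 6)
  step 11: ref 5 -> HIT, frames=[1,2,5] (faults so far: 6)
  step 12: ref 5 -> HIT, frames=[1,2,5] (faults so far: 6)
  step 13: ref 3 -> FAULT, evict 1, frames=[3,2,5] (faults so far: 7)
  step 14: ref 3 -> HIT, frames=[3,2,5] (faults so far: 7)
  FIFO total faults: 7
--- LRU ---
  step 0: ref 6 -> FAULT, frames=[6,-,-] (faults so far: 1)
  step 1: ref 3 -> FAULT, frames=[6,3,-] (faults so far: 2)
  step 2: ref 3 -> HIT, frames=[6,3,-] (faults so far: 2)
  step 3: ref 3 -> HIT, frames=[6,3,-] (faults so far: 2)
  step 4: ref 3 -> HIT, frames=[6,3,-] (faults so far: 2)
  step 5: ref 4 -> FAULT, frames=[6,3,4] (faults so far: 3)
  step 6: ref 1 -> FAULT, evict 6, frames=[1,3,4] (faults so far: 4)
  step 7: ref 3 -> HIT, frames=[1,3,4] (faults so far: 4)
  step 8: ref 2 -> FAULT, evict 4, frames=[1,3,2] (faults so far: 5)
  step 9: ref 5 -> FAULT, evict 1, frames=[5,3,2] (faults so far: 6)
  step 10: ref 1 -> FAULT, evict 3, frames=[5,1,2] (faults so far: 7)
  step 11: ref 5 -> HIT, frames=[5,1,2] (faults so far: 7)
  step 12: ref 5 -> HIT, frames=[5,1,2] (faults so far: 7)
  step 13: ref 3 -> FAULT, evict 2, frames=[5,1,3] (faults so far: 8)
  step 14: ref 3 -> HIT, frames=[5,1,3] (faults so far: 8)
  LRU total faults: 8
--- Optimal ---
  step 0: ref 6 -> FAULT, frames=[6,-,-] (faults so far: 1)
  step 1: ref 3 -> FAULT, frames=[6,3,-] (faults so far: 2)
  step 2: ref 3 -> HIT, frames=[6,3,-] (faults so far: 2)
  step 3: ref 3 -> HIT, frames=[6,3,-] (faults so far: 2)
  step 4: ref 3 -> HIT, frames=[6,3,-] (faults so far: 2)
  step 5: ref 4 -> FAULT, frames=[6,3,4] (faults so far: 3)
  step 6: ref 1 -> FAULT, evict 4, frames=[6,3,1] (faults so far: 4)
  step 7: ref 3 -> HIT, frames=[6,3,1] (faults so far: 4)
  step 8: ref 2 -> FAULT, evict 6, frames=[2,3,1] (faults so far: 5)
  step 9: ref 5 -> FAULT, evict 2, frames=[5,3,1] (faults so far: 6)
  step 10: ref 1 -> HIT, frames=[5,3,1] (faults so far: 6)
  step 11: ref 5 -> HIT, frames=[5,3,1] (faults so far: 6)
  step 12: ref 5 -> HIT, frames=[5,3,1] (faults so far: 6)
  step 13: ref 3 -> HIT, frames=[5,3,1] (faults so far: 6)
  step 14: ref 3 -> HIT, frames=[5,3,1] (faults so far: 6)
  Optimal total faults: 6

Answer: 7 8 6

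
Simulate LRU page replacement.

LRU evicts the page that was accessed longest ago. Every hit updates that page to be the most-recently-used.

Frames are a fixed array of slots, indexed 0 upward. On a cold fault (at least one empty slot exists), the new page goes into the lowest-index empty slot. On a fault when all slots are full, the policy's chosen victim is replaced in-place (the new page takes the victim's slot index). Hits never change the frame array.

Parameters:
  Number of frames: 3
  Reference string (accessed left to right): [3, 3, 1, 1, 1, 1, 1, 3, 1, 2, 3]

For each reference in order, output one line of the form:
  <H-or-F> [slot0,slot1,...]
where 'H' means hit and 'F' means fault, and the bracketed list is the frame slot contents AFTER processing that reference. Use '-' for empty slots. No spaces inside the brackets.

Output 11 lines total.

F [3,-,-]
H [3,-,-]
F [3,1,-]
H [3,1,-]
H [3,1,-]
H [3,1,-]
H [3,1,-]
H [3,1,-]
H [3,1,-]
F [3,1,2]
H [3,1,2]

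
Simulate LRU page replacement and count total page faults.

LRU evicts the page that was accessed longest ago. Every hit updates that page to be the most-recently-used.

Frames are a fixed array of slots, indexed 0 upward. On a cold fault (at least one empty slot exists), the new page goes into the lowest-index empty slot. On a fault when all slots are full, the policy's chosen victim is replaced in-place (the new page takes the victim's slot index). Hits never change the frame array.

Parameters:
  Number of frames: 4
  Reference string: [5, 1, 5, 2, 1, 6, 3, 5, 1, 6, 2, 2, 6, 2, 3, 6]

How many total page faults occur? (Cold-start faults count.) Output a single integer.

Answer: 8

Derivation:
Step 0: ref 5 → FAULT, frames=[5,-,-,-]
Step 1: ref 1 → FAULT, frames=[5,1,-,-]
Step 2: ref 5 → HIT, frames=[5,1,-,-]
Step 3: ref 2 → FAULT, frames=[5,1,2,-]
Step 4: ref 1 → HIT, frames=[5,1,2,-]
Step 5: ref 6 → FAULT, frames=[5,1,2,6]
Step 6: ref 3 → FAULT (evict 5), frames=[3,1,2,6]
Step 7: ref 5 → FAULT (evict 2), frames=[3,1,5,6]
Step 8: ref 1 → HIT, frames=[3,1,5,6]
Step 9: ref 6 → HIT, frames=[3,1,5,6]
Step 10: ref 2 → FAULT (evict 3), frames=[2,1,5,6]
Step 11: ref 2 → HIT, frames=[2,1,5,6]
Step 12: ref 6 → HIT, frames=[2,1,5,6]
Step 13: ref 2 → HIT, frames=[2,1,5,6]
Step 14: ref 3 → FAULT (evict 5), frames=[2,1,3,6]
Step 15: ref 6 → HIT, frames=[2,1,3,6]
Total faults: 8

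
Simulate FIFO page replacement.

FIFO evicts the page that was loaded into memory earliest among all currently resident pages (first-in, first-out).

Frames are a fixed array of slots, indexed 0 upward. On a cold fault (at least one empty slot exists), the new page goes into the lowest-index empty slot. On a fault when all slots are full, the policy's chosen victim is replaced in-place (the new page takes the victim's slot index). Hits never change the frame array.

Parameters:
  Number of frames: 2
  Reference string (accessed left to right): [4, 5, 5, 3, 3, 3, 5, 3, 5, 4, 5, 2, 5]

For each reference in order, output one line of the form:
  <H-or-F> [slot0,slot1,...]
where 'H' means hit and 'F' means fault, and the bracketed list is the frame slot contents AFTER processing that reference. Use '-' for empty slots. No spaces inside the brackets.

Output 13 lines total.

F [4,-]
F [4,5]
H [4,5]
F [3,5]
H [3,5]
H [3,5]
H [3,5]
H [3,5]
H [3,5]
F [3,4]
F [5,4]
F [5,2]
H [5,2]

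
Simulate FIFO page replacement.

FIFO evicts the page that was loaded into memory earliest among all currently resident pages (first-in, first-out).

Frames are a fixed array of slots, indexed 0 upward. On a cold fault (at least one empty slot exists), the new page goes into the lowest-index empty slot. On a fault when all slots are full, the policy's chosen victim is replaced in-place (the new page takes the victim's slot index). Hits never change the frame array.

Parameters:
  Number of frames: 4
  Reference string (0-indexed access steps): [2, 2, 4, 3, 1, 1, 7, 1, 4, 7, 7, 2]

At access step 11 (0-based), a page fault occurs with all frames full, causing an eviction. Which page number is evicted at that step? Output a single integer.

Step 0: ref 2 -> FAULT, frames=[2,-,-,-]
Step 1: ref 2 -> HIT, frames=[2,-,-,-]
Step 2: ref 4 -> FAULT, frames=[2,4,-,-]
Step 3: ref 3 -> FAULT, frames=[2,4,3,-]
Step 4: ref 1 -> FAULT, frames=[2,4,3,1]
Step 5: ref 1 -> HIT, frames=[2,4,3,1]
Step 6: ref 7 -> FAULT, evict 2, frames=[7,4,3,1]
Step 7: ref 1 -> HIT, frames=[7,4,3,1]
Step 8: ref 4 -> HIT, frames=[7,4,3,1]
Step 9: ref 7 -> HIT, frames=[7,4,3,1]
Step 10: ref 7 -> HIT, frames=[7,4,3,1]
Step 11: ref 2 -> FAULT, evict 4, frames=[7,2,3,1]
At step 11: evicted page 4

Answer: 4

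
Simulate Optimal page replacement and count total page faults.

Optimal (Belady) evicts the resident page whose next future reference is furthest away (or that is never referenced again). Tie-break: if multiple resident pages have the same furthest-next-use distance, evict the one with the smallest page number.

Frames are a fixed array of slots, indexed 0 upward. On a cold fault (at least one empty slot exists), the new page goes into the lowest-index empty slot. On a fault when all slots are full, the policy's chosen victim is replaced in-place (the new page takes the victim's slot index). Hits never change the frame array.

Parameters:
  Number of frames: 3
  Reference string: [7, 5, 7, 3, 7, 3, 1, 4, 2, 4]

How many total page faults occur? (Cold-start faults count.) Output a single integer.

Answer: 6

Derivation:
Step 0: ref 7 → FAULT, frames=[7,-,-]
Step 1: ref 5 → FAULT, frames=[7,5,-]
Step 2: ref 7 → HIT, frames=[7,5,-]
Step 3: ref 3 → FAULT, frames=[7,5,3]
Step 4: ref 7 → HIT, frames=[7,5,3]
Step 5: ref 3 → HIT, frames=[7,5,3]
Step 6: ref 1 → FAULT (evict 3), frames=[7,5,1]
Step 7: ref 4 → FAULT (evict 1), frames=[7,5,4]
Step 8: ref 2 → FAULT (evict 5), frames=[7,2,4]
Step 9: ref 4 → HIT, frames=[7,2,4]
Total faults: 6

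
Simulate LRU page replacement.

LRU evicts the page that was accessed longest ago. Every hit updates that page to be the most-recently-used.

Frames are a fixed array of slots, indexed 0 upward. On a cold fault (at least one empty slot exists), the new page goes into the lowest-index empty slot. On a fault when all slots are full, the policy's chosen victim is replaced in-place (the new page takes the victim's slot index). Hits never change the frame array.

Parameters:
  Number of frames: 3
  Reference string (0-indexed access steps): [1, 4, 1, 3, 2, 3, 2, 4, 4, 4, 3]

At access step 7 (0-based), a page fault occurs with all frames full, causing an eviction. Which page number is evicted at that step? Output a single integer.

Answer: 1

Derivation:
Step 0: ref 1 -> FAULT, frames=[1,-,-]
Step 1: ref 4 -> FAULT, frames=[1,4,-]
Step 2: ref 1 -> HIT, frames=[1,4,-]
Step 3: ref 3 -> FAULT, frames=[1,4,3]
Step 4: ref 2 -> FAULT, evict 4, frames=[1,2,3]
Step 5: ref 3 -> HIT, frames=[1,2,3]
Step 6: ref 2 -> HIT, frames=[1,2,3]
Step 7: ref 4 -> FAULT, evict 1, frames=[4,2,3]
At step 7: evicted page 1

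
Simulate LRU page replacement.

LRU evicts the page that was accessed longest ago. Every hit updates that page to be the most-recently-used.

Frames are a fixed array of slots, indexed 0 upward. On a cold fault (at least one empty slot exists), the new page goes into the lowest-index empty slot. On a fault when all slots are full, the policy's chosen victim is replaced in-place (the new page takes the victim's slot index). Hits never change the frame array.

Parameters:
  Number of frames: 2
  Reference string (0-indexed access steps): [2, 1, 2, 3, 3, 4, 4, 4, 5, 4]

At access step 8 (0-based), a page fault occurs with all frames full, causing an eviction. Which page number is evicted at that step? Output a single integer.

Step 0: ref 2 -> FAULT, frames=[2,-]
Step 1: ref 1 -> FAULT, frames=[2,1]
Step 2: ref 2 -> HIT, frames=[2,1]
Step 3: ref 3 -> FAULT, evict 1, frames=[2,3]
Step 4: ref 3 -> HIT, frames=[2,3]
Step 5: ref 4 -> FAULT, evict 2, frames=[4,3]
Step 6: ref 4 -> HIT, frames=[4,3]
Step 7: ref 4 -> HIT, frames=[4,3]
Step 8: ref 5 -> FAULT, evict 3, frames=[4,5]
At step 8: evicted page 3

Answer: 3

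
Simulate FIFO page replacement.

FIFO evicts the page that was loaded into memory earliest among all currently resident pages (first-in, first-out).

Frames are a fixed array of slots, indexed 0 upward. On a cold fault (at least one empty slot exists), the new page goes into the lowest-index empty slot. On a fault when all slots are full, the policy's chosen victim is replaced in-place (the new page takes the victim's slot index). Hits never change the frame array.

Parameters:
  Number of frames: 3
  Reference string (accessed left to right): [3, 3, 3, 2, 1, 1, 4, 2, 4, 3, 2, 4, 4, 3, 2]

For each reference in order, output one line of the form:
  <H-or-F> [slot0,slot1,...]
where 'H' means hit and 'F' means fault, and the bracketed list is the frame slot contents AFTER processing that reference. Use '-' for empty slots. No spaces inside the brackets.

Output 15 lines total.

F [3,-,-]
H [3,-,-]
H [3,-,-]
F [3,2,-]
F [3,2,1]
H [3,2,1]
F [4,2,1]
H [4,2,1]
H [4,2,1]
F [4,3,1]
F [4,3,2]
H [4,3,2]
H [4,3,2]
H [4,3,2]
H [4,3,2]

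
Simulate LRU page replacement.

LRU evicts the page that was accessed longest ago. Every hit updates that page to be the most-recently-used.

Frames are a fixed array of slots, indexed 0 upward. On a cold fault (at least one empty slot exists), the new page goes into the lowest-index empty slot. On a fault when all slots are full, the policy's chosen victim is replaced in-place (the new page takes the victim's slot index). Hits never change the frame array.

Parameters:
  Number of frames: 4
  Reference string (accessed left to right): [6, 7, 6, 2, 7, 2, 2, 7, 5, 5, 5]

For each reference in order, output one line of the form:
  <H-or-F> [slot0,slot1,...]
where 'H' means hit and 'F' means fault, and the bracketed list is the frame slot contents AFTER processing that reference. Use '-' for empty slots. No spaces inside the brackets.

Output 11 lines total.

F [6,-,-,-]
F [6,7,-,-]
H [6,7,-,-]
F [6,7,2,-]
H [6,7,2,-]
H [6,7,2,-]
H [6,7,2,-]
H [6,7,2,-]
F [6,7,2,5]
H [6,7,2,5]
H [6,7,2,5]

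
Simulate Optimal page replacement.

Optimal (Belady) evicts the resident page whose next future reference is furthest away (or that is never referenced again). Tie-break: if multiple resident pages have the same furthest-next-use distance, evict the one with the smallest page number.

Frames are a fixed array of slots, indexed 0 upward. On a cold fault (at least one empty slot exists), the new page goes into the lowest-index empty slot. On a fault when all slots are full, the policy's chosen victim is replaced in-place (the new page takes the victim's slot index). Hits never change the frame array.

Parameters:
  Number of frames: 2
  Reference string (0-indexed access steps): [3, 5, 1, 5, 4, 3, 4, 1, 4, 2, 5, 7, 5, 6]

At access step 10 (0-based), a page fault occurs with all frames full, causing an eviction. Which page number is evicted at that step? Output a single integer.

Step 0: ref 3 -> FAULT, frames=[3,-]
Step 1: ref 5 -> FAULT, frames=[3,5]
Step 2: ref 1 -> FAULT, evict 3, frames=[1,5]
Step 3: ref 5 -> HIT, frames=[1,5]
Step 4: ref 4 -> FAULT, evict 5, frames=[1,4]
Step 5: ref 3 -> FAULT, evict 1, frames=[3,4]
Step 6: ref 4 -> HIT, frames=[3,4]
Step 7: ref 1 -> FAULT, evict 3, frames=[1,4]
Step 8: ref 4 -> HIT, frames=[1,4]
Step 9: ref 2 -> FAULT, evict 1, frames=[2,4]
Step 10: ref 5 -> FAULT, evict 2, frames=[5,4]
At step 10: evicted page 2

Answer: 2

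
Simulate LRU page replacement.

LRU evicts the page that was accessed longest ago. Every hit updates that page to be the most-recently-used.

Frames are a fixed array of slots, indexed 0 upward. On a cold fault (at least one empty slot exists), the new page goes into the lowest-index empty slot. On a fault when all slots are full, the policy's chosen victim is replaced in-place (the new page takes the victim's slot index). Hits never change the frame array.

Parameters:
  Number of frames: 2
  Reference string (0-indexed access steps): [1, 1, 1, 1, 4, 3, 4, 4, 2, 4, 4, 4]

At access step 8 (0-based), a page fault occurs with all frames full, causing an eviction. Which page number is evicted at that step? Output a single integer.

Answer: 3

Derivation:
Step 0: ref 1 -> FAULT, frames=[1,-]
Step 1: ref 1 -> HIT, frames=[1,-]
Step 2: ref 1 -> HIT, frames=[1,-]
Step 3: ref 1 -> HIT, frames=[1,-]
Step 4: ref 4 -> FAULT, frames=[1,4]
Step 5: ref 3 -> FAULT, evict 1, frames=[3,4]
Step 6: ref 4 -> HIT, frames=[3,4]
Step 7: ref 4 -> HIT, frames=[3,4]
Step 8: ref 2 -> FAULT, evict 3, frames=[2,4]
At step 8: evicted page 3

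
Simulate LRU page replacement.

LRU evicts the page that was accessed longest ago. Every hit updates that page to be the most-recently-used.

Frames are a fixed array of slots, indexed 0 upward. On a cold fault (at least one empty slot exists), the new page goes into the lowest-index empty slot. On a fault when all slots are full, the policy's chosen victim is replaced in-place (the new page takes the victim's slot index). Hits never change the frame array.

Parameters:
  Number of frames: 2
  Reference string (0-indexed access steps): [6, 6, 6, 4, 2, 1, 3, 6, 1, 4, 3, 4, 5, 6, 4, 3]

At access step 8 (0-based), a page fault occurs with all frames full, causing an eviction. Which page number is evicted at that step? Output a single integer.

Answer: 3

Derivation:
Step 0: ref 6 -> FAULT, frames=[6,-]
Step 1: ref 6 -> HIT, frames=[6,-]
Step 2: ref 6 -> HIT, frames=[6,-]
Step 3: ref 4 -> FAULT, frames=[6,4]
Step 4: ref 2 -> FAULT, evict 6, frames=[2,4]
Step 5: ref 1 -> FAULT, evict 4, frames=[2,1]
Step 6: ref 3 -> FAULT, evict 2, frames=[3,1]
Step 7: ref 6 -> FAULT, evict 1, frames=[3,6]
Step 8: ref 1 -> FAULT, evict 3, frames=[1,6]
At step 8: evicted page 3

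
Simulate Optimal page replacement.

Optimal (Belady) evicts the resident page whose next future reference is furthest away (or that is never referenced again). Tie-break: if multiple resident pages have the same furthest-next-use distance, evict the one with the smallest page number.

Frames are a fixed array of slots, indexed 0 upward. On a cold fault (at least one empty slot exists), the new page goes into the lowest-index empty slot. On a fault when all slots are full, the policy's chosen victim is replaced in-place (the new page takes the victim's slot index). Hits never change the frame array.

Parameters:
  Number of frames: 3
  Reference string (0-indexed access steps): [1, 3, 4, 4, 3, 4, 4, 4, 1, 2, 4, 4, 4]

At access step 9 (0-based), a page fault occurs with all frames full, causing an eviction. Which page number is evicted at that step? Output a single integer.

Answer: 1

Derivation:
Step 0: ref 1 -> FAULT, frames=[1,-,-]
Step 1: ref 3 -> FAULT, frames=[1,3,-]
Step 2: ref 4 -> FAULT, frames=[1,3,4]
Step 3: ref 4 -> HIT, frames=[1,3,4]
Step 4: ref 3 -> HIT, frames=[1,3,4]
Step 5: ref 4 -> HIT, frames=[1,3,4]
Step 6: ref 4 -> HIT, frames=[1,3,4]
Step 7: ref 4 -> HIT, frames=[1,3,4]
Step 8: ref 1 -> HIT, frames=[1,3,4]
Step 9: ref 2 -> FAULT, evict 1, frames=[2,3,4]
At step 9: evicted page 1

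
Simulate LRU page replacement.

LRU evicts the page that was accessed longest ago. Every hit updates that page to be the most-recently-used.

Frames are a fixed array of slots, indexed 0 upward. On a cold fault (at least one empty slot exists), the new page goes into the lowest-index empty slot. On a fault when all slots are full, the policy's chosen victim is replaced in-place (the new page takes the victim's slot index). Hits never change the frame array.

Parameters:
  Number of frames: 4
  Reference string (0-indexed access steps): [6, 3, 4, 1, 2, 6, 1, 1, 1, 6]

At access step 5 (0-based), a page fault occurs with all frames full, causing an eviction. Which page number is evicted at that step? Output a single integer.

Step 0: ref 6 -> FAULT, frames=[6,-,-,-]
Step 1: ref 3 -> FAULT, frames=[6,3,-,-]
Step 2: ref 4 -> FAULT, frames=[6,3,4,-]
Step 3: ref 1 -> FAULT, frames=[6,3,4,1]
Step 4: ref 2 -> FAULT, evict 6, frames=[2,3,4,1]
Step 5: ref 6 -> FAULT, evict 3, frames=[2,6,4,1]
At step 5: evicted page 3

Answer: 3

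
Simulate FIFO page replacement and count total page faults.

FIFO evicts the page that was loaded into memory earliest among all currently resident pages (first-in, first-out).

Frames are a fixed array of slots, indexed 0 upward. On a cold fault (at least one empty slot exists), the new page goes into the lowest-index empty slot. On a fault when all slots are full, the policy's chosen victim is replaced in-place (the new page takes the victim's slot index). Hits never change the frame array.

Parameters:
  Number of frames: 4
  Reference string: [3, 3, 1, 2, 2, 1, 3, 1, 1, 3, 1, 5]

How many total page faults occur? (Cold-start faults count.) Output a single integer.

Answer: 4

Derivation:
Step 0: ref 3 → FAULT, frames=[3,-,-,-]
Step 1: ref 3 → HIT, frames=[3,-,-,-]
Step 2: ref 1 → FAULT, frames=[3,1,-,-]
Step 3: ref 2 → FAULT, frames=[3,1,2,-]
Step 4: ref 2 → HIT, frames=[3,1,2,-]
Step 5: ref 1 → HIT, frames=[3,1,2,-]
Step 6: ref 3 → HIT, frames=[3,1,2,-]
Step 7: ref 1 → HIT, frames=[3,1,2,-]
Step 8: ref 1 → HIT, frames=[3,1,2,-]
Step 9: ref 3 → HIT, frames=[3,1,2,-]
Step 10: ref 1 → HIT, frames=[3,1,2,-]
Step 11: ref 5 → FAULT, frames=[3,1,2,5]
Total faults: 4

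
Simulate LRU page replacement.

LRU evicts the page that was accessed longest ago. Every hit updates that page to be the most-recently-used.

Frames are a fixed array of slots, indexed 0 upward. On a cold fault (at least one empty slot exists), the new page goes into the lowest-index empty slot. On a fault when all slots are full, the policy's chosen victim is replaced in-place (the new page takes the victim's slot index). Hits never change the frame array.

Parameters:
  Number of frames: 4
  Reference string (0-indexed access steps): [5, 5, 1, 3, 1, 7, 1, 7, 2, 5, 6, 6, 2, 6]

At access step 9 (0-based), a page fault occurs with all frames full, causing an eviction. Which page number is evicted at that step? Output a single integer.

Answer: 3

Derivation:
Step 0: ref 5 -> FAULT, frames=[5,-,-,-]
Step 1: ref 5 -> HIT, frames=[5,-,-,-]
Step 2: ref 1 -> FAULT, frames=[5,1,-,-]
Step 3: ref 3 -> FAULT, frames=[5,1,3,-]
Step 4: ref 1 -> HIT, frames=[5,1,3,-]
Step 5: ref 7 -> FAULT, frames=[5,1,3,7]
Step 6: ref 1 -> HIT, frames=[5,1,3,7]
Step 7: ref 7 -> HIT, frames=[5,1,3,7]
Step 8: ref 2 -> FAULT, evict 5, frames=[2,1,3,7]
Step 9: ref 5 -> FAULT, evict 3, frames=[2,1,5,7]
At step 9: evicted page 3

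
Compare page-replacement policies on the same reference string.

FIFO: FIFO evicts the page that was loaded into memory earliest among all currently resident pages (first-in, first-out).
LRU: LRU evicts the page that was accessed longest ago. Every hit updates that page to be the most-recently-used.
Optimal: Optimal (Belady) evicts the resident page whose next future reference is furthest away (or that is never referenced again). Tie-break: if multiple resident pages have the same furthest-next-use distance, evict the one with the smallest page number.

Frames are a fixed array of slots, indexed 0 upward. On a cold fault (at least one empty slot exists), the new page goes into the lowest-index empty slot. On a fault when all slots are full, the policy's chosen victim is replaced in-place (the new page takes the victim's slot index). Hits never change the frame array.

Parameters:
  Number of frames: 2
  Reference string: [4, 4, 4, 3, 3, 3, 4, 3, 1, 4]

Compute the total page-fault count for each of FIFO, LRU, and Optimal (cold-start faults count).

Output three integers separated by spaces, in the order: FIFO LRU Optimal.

Answer: 4 4 3

Derivation:
--- FIFO ---
  step 0: ref 4 -> FAULT, frames=[4,-] (faults so far: 1)
  step 1: ref 4 -> HIT, frames=[4,-] (faults so far: 1)
  step 2: ref 4 -> HIT, frames=[4,-] (faults so far: 1)
  step 3: ref 3 -> FAULT, frames=[4,3] (faults so far: 2)
  step 4: ref 3 -> HIT, frames=[4,3] (faults so far: 2)
  step 5: ref 3 -> HIT, frames=[4,3] (faults so far: 2)
  step 6: ref 4 -> HIT, frames=[4,3] (faults so far: 2)
  step 7: ref 3 -> HIT, frames=[4,3] (faults so far: 2)
  step 8: ref 1 -> FAULT, evict 4, frames=[1,3] (faults so far: 3)
  step 9: ref 4 -> FAULT, evict 3, frames=[1,4] (faults so far: 4)
  FIFO total faults: 4
--- LRU ---
  step 0: ref 4 -> FAULT, frames=[4,-] (faults so far: 1)
  step 1: ref 4 -> HIT, frames=[4,-] (faults so far: 1)
  step 2: ref 4 -> HIT, frames=[4,-] (faults so far: 1)
  step 3: ref 3 -> FAULT, frames=[4,3] (faults so far: 2)
  step 4: ref 3 -> HIT, frames=[4,3] (faults so far: 2)
  step 5: ref 3 -> HIT, frames=[4,3] (faults so far: 2)
  step 6: ref 4 -> HIT, frames=[4,3] (faults so far: 2)
  step 7: ref 3 -> HIT, frames=[4,3] (faults so far: 2)
  step 8: ref 1 -> FAULT, evict 4, frames=[1,3] (faults so far: 3)
  step 9: ref 4 -> FAULT, evict 3, frames=[1,4] (faults so far: 4)
  LRU total faults: 4
--- Optimal ---
  step 0: ref 4 -> FAULT, frames=[4,-] (faults so far: 1)
  step 1: ref 4 -> HIT, frames=[4,-] (faults so far: 1)
  step 2: ref 4 -> HIT, frames=[4,-] (faults so far: 1)
  step 3: ref 3 -> FAULT, frames=[4,3] (faults so far: 2)
  step 4: ref 3 -> HIT, frames=[4,3] (faults so far: 2)
  step 5: ref 3 -> HIT, frames=[4,3] (faults so far: 2)
  step 6: ref 4 -> HIT, frames=[4,3] (faults so far: 2)
  step 7: ref 3 -> HIT, frames=[4,3] (faults so far: 2)
  step 8: ref 1 -> FAULT, evict 3, frames=[4,1] (faults so far: 3)
  step 9: ref 4 -> HIT, frames=[4,1] (faults so far: 3)
  Optimal total faults: 3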